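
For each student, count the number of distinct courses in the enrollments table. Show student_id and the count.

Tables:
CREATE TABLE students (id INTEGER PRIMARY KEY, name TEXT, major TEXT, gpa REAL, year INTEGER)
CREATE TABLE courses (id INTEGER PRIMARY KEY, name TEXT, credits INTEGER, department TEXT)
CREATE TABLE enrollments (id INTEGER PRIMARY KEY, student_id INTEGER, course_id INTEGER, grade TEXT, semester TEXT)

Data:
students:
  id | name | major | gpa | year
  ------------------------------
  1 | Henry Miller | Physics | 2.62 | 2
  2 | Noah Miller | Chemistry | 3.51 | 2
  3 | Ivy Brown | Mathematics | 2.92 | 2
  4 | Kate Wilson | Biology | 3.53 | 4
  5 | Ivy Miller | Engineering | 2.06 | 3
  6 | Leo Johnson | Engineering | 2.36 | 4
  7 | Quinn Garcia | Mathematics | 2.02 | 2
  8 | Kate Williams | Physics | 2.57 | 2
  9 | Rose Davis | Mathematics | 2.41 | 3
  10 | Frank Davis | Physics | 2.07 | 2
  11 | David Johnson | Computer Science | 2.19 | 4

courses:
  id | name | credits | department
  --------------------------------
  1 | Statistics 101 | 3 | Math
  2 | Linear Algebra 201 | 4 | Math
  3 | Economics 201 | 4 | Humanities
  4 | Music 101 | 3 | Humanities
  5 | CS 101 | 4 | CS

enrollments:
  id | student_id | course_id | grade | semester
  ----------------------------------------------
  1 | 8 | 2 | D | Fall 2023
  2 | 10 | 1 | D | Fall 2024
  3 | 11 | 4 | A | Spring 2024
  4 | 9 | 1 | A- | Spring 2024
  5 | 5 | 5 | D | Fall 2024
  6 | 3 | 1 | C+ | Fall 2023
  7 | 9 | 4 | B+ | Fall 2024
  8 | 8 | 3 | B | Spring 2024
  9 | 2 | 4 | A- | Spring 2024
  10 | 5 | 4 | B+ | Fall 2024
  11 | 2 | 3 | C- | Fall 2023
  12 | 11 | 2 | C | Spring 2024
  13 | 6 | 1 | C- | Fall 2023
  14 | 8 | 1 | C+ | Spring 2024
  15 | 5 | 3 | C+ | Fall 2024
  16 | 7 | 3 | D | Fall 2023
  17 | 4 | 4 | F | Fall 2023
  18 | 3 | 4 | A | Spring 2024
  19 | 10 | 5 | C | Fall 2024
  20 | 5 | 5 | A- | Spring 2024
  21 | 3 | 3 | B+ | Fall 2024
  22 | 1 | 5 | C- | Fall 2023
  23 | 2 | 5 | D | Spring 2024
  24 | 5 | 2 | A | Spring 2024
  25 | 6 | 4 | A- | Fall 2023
SELECT student_id, COUNT(DISTINCT course_id) AS distinct_course_count FROM enrollments GROUP BY student_id

Execution result:
student_id | distinct_course_count
1 | 1
2 | 3
3 | 3
4 | 1
5 | 4
6 | 2
7 | 1
8 | 3
9 | 2
10 | 2
11 | 2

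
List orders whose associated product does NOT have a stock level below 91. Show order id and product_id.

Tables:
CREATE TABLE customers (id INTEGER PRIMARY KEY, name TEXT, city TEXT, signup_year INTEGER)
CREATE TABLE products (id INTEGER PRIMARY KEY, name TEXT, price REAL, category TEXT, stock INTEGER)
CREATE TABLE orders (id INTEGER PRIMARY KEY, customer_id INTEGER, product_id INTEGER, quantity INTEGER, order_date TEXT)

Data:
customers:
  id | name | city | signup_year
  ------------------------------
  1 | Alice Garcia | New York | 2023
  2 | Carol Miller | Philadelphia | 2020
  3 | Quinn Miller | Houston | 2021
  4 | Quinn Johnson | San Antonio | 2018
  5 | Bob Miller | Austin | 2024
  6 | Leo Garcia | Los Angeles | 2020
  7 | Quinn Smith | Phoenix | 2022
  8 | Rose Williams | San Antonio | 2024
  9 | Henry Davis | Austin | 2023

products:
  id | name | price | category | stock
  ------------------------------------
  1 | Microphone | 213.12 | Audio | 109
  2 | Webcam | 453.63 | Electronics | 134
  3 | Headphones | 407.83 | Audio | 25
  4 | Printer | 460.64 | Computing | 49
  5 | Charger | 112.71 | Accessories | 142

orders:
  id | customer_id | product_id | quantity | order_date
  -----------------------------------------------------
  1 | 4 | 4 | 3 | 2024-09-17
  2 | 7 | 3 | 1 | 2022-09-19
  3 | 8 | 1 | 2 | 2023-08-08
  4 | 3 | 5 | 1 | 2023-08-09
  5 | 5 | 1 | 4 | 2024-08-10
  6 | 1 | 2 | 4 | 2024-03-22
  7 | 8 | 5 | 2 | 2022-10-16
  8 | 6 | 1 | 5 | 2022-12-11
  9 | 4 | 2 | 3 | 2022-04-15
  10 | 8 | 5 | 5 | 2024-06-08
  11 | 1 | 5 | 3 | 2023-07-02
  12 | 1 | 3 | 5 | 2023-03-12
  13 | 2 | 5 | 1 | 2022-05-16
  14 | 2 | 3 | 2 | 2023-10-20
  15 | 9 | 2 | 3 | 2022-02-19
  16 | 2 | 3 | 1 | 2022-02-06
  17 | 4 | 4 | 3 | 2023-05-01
SELECT id, product_id FROM orders WHERE product_id NOT IN (SELECT id FROM products WHERE stock < 91)

Execution result:
id | product_id
3 | 1
4 | 5
5 | 1
6 | 2
7 | 5
8 | 1
9 | 2
10 | 5
11 | 5
13 | 5
15 | 2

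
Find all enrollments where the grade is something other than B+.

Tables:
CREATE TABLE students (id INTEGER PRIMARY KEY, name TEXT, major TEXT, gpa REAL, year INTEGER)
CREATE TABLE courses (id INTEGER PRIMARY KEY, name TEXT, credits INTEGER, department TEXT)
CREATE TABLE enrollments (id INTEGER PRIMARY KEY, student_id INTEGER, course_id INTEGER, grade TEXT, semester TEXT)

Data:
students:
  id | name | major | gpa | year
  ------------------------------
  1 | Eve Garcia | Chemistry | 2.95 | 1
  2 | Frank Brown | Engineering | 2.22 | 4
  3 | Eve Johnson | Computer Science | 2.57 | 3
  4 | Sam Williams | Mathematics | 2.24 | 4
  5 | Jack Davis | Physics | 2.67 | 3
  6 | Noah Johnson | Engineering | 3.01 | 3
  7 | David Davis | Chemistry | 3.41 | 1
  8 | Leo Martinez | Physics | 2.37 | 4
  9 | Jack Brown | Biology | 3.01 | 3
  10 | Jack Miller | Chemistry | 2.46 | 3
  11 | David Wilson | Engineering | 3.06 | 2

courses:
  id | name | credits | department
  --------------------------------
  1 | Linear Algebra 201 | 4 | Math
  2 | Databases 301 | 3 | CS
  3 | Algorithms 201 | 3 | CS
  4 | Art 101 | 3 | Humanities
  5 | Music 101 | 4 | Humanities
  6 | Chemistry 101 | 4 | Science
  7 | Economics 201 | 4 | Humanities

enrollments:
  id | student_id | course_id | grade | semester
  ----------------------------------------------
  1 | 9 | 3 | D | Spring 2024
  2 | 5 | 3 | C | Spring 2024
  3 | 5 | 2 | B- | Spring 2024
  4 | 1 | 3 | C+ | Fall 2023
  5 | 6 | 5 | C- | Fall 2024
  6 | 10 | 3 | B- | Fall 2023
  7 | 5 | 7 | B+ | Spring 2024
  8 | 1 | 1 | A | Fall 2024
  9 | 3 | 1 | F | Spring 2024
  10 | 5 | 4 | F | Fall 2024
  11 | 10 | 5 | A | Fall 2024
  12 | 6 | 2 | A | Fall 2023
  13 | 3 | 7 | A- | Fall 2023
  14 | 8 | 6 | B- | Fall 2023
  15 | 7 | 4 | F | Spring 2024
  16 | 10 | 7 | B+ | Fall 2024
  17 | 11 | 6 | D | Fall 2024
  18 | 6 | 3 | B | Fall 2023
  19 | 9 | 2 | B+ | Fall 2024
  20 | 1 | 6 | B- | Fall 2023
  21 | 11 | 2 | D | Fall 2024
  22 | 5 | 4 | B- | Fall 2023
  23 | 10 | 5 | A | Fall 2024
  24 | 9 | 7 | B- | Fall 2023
SELECT id, grade FROM enrollments WHERE grade <> 'B+'

Execution result:
id | grade
1 | D
2 | C
3 | B-
4 | C+
5 | C-
6 | B-
8 | A
9 | F
10 | F
11 | A
12 | A
13 | A-
14 | B-
15 | F
17 | D
18 | B
20 | B-
21 | D
22 | B-
23 | A
24 | B-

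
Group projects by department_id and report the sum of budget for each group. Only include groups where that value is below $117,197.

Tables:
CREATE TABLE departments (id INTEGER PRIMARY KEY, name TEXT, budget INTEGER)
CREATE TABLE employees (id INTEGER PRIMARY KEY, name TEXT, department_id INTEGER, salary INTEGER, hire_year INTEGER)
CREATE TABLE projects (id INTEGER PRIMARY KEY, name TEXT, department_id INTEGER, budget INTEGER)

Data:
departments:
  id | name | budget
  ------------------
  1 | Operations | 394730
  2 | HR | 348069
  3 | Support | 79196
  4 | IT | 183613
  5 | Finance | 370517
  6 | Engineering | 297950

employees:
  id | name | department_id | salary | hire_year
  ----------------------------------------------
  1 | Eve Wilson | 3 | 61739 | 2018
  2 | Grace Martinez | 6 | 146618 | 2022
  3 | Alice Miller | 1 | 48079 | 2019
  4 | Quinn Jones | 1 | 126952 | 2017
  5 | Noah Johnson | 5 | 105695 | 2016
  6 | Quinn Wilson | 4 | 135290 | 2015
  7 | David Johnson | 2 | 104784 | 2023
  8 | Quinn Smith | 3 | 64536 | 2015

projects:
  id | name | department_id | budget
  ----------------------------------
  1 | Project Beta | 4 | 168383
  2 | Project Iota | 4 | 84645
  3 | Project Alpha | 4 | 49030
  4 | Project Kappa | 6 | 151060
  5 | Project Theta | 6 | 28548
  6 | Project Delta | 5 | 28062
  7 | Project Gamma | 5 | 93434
SELECT department_id, SUM(budget) AS sum_budget FROM projects GROUP BY department_id HAVING SUM(budget) < 117197

Execution result:
(no rows)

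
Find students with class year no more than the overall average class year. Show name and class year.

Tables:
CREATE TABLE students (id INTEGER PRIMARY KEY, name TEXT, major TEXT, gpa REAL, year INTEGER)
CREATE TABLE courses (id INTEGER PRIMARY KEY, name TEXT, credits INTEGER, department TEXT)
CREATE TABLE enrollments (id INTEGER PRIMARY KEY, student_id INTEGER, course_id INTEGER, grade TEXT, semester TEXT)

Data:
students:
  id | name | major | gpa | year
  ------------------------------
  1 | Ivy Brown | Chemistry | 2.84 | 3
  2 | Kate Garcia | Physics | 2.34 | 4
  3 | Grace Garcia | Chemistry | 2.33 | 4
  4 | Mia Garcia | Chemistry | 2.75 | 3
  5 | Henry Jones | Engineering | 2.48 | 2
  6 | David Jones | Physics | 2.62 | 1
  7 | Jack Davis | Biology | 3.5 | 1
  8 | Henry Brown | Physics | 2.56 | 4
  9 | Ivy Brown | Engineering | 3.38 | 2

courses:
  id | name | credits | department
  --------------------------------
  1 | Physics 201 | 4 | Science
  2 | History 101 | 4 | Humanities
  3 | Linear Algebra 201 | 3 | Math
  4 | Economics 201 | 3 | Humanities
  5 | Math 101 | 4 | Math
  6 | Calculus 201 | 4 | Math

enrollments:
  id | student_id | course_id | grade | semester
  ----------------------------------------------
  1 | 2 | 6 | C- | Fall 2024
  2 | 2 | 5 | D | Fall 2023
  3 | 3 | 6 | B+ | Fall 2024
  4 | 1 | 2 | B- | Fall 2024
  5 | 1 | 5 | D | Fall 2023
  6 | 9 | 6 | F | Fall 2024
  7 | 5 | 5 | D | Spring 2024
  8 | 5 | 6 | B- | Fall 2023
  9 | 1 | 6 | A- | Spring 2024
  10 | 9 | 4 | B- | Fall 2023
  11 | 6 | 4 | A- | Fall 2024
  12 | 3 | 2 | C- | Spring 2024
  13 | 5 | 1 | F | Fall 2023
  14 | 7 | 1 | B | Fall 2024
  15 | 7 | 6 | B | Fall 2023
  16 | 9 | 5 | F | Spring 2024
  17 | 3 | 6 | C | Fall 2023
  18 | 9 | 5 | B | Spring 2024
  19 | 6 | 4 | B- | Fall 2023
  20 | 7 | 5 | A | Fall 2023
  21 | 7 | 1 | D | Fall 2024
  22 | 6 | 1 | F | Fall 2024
SELECT name, year FROM students WHERE year <= (SELECT AVG(year) FROM students)

Execution result:
name | year
Henry Jones | 2
David Jones | 1
Jack Davis | 1
Ivy Brown | 2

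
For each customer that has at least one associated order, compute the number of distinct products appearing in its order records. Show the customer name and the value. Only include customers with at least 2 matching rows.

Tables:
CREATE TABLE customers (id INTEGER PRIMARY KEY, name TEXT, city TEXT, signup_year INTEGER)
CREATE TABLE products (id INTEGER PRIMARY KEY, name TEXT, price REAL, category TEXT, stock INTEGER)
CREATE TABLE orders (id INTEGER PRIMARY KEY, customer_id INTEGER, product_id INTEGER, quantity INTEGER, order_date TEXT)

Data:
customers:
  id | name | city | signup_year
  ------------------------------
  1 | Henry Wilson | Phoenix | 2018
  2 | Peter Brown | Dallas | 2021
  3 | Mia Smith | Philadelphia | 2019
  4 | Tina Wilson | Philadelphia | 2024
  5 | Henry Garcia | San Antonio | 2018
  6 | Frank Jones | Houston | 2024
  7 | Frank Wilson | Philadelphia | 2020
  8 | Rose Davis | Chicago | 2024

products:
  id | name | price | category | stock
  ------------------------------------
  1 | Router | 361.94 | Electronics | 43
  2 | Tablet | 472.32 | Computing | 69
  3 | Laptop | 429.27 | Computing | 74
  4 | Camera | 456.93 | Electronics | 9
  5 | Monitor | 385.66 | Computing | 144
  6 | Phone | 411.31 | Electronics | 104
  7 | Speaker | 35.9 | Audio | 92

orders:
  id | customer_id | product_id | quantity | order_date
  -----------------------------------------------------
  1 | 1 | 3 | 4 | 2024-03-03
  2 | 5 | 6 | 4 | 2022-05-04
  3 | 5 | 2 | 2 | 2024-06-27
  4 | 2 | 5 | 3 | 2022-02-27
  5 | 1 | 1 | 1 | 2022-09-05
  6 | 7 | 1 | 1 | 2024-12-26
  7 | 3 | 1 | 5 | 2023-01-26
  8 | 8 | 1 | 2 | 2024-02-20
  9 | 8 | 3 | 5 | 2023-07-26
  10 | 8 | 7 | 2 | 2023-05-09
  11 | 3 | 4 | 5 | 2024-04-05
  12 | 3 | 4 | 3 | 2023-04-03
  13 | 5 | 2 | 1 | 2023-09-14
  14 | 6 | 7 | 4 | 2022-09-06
SELECT p.name, COUNT(DISTINCT c.product_id) AS distinct_product_count FROM orders c JOIN customers p ON c.customer_id = p.id GROUP BY p.id, p.name HAVING COUNT(*) >= 2

Execution result:
name | distinct_product_count
Henry Wilson | 2
Mia Smith | 2
Henry Garcia | 2
Rose Davis | 3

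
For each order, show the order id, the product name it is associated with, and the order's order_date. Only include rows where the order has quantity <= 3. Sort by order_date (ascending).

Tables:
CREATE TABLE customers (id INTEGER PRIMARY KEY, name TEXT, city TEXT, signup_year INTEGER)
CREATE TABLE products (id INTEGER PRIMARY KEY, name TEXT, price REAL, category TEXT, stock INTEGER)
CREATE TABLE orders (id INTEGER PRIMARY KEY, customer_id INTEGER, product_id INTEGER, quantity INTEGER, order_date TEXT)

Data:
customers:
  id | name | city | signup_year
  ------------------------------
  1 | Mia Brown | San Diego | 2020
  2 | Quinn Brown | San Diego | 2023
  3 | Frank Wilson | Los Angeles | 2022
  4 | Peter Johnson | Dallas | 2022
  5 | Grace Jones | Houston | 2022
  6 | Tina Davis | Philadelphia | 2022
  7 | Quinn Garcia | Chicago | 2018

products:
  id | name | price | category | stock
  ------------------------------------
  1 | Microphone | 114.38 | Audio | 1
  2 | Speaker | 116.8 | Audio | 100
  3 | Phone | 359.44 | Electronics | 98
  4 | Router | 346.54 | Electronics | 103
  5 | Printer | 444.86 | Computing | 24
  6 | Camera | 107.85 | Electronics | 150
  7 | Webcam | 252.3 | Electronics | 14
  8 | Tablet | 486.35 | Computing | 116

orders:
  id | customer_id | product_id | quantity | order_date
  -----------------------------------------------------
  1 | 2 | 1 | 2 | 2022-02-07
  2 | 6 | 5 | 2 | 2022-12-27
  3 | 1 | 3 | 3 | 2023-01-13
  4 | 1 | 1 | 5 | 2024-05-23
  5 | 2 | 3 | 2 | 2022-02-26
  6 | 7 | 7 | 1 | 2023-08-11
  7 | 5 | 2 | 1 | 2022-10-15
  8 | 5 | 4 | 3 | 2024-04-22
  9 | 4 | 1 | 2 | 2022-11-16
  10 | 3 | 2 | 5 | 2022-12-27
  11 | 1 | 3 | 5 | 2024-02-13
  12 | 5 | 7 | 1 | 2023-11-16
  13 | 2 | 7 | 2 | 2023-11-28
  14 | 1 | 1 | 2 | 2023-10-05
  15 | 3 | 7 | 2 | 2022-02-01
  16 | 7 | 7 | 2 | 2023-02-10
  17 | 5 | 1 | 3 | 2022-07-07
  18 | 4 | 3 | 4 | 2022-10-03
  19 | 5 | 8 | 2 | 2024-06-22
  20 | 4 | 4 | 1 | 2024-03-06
SELECT c.id, p.name AS product, c.order_date FROM orders c JOIN products p ON c.product_id = p.id WHERE c.quantity <= 3 ORDER BY c.order_date ASC

Execution result:
id | product | order_date
15 | Webcam | 2022-02-01
1 | Microphone | 2022-02-07
5 | Phone | 2022-02-26
17 | Microphone | 2022-07-07
7 | Speaker | 2022-10-15
9 | Microphone | 2022-11-16
2 | Printer | 2022-12-27
3 | Phone | 2023-01-13
16 | Webcam | 2023-02-10
6 | Webcam | 2023-08-11
14 | Microphone | 2023-10-05
12 | Webcam | 2023-11-16
13 | Webcam | 2023-11-28
20 | Router | 2024-03-06
8 | Router | 2024-04-22
19 | Tablet | 2024-06-22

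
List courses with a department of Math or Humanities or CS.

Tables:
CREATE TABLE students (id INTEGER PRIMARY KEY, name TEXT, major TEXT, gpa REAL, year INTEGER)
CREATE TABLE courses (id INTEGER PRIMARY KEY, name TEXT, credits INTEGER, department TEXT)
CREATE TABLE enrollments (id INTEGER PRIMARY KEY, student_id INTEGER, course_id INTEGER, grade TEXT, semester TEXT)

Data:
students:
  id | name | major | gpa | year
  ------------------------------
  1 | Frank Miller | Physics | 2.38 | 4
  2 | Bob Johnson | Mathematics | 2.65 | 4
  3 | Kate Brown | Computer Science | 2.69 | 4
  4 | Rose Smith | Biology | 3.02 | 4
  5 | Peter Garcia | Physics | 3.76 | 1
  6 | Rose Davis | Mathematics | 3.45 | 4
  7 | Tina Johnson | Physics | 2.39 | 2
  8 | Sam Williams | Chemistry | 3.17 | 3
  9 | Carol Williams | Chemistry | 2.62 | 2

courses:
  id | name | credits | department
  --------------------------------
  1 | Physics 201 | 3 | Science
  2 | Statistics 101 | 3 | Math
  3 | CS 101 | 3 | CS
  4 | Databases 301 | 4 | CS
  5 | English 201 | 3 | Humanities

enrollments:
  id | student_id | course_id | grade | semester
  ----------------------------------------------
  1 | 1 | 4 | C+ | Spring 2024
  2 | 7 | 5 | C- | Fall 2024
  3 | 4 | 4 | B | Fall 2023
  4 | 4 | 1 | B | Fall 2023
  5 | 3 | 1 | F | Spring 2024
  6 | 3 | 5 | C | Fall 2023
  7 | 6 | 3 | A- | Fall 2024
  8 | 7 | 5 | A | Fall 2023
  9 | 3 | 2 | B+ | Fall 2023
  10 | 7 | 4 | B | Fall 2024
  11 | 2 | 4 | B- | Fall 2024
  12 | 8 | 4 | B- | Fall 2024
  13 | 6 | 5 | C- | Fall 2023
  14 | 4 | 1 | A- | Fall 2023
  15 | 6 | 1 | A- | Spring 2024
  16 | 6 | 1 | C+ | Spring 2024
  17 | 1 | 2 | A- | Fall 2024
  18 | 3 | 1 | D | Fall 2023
SELECT name, department FROM courses WHERE department IN ('Math', 'Humanities', 'CS')

Execution result:
name | department
Statistics 101 | Math
CS 101 | CS
Databases 301 | CS
English 201 | Humanities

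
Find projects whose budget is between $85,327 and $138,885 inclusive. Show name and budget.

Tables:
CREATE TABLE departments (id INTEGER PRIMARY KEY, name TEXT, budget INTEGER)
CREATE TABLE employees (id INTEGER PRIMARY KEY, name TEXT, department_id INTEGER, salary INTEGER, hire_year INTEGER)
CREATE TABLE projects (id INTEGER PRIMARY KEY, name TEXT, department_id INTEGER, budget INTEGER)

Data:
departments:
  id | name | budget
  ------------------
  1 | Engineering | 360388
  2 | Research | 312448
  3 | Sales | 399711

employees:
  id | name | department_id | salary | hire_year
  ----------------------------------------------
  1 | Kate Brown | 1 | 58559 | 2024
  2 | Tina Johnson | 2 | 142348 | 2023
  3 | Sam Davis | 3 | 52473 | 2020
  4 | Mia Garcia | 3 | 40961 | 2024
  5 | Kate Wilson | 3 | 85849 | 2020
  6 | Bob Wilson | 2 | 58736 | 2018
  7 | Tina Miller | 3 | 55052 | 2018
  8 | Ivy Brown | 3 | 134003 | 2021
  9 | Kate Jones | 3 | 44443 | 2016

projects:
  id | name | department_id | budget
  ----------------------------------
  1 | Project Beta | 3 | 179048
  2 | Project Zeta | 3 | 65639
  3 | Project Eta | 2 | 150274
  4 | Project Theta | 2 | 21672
SELECT name, budget FROM projects WHERE budget BETWEEN 85327 AND 138885

Execution result:
(no rows)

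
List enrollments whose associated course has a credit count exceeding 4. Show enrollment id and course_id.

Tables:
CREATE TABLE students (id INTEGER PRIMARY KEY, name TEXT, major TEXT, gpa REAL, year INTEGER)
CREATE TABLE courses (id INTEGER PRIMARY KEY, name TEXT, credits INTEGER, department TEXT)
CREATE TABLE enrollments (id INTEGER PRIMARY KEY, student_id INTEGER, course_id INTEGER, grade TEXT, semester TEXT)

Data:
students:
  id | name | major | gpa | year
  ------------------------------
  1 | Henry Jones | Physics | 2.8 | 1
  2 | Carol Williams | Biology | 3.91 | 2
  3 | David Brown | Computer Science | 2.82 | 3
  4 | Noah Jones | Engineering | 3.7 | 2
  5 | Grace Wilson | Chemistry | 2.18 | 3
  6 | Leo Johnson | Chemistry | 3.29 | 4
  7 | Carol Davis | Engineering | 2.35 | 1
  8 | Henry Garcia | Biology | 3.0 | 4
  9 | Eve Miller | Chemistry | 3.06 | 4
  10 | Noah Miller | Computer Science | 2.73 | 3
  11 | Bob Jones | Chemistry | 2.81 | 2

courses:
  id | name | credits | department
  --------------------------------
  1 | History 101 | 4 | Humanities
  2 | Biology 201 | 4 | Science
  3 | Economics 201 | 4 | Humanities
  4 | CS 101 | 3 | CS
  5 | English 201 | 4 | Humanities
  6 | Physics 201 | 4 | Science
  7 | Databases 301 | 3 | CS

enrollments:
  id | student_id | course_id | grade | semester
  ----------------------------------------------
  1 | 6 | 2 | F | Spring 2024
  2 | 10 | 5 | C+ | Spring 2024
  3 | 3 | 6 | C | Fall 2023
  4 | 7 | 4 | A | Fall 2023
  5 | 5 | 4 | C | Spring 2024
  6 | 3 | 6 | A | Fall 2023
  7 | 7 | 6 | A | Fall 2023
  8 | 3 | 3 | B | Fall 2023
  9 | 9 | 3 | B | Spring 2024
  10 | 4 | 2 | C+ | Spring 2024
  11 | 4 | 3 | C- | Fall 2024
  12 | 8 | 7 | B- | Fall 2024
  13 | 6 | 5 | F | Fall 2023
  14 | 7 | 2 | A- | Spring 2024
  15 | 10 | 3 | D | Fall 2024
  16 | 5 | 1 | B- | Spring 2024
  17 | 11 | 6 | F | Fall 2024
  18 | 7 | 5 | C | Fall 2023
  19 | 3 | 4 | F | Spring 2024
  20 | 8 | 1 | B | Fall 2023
SELECT id, course_id FROM enrollments WHERE course_id IN (SELECT id FROM courses WHERE credits > 4)

Execution result:
(no rows)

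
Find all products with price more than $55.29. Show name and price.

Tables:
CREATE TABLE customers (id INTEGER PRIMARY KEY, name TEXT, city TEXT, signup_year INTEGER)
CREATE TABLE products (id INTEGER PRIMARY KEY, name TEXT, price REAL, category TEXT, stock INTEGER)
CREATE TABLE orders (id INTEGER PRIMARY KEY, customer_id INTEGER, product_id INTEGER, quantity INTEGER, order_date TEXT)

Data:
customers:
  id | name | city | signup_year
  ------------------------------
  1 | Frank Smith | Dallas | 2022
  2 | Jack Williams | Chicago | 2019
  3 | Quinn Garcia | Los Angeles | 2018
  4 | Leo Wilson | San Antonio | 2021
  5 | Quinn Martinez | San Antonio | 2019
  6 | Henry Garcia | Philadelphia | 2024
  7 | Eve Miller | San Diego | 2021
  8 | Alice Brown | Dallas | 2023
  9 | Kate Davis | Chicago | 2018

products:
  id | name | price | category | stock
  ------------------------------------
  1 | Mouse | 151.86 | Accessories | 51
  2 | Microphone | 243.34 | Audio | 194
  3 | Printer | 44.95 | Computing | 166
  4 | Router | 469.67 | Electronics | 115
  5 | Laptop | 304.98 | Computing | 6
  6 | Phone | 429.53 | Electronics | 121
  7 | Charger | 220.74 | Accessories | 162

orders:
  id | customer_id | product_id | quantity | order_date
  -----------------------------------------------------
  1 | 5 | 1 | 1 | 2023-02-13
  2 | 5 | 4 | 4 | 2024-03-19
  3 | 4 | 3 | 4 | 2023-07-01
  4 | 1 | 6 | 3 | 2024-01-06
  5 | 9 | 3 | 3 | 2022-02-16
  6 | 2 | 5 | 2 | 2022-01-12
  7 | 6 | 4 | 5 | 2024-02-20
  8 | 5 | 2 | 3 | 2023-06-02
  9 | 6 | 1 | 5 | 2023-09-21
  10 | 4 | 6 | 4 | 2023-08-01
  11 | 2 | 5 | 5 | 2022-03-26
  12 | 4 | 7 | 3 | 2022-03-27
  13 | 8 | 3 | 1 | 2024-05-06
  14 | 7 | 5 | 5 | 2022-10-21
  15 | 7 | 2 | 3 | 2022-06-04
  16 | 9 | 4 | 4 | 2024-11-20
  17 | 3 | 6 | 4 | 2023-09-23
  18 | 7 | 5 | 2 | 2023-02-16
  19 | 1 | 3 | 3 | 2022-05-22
SELECT name, price FROM products WHERE price > 55.29

Execution result:
name | price
Mouse | 151.86
Microphone | 243.34
Router | 469.67
Laptop | 304.98
Phone | 429.53
Charger | 220.74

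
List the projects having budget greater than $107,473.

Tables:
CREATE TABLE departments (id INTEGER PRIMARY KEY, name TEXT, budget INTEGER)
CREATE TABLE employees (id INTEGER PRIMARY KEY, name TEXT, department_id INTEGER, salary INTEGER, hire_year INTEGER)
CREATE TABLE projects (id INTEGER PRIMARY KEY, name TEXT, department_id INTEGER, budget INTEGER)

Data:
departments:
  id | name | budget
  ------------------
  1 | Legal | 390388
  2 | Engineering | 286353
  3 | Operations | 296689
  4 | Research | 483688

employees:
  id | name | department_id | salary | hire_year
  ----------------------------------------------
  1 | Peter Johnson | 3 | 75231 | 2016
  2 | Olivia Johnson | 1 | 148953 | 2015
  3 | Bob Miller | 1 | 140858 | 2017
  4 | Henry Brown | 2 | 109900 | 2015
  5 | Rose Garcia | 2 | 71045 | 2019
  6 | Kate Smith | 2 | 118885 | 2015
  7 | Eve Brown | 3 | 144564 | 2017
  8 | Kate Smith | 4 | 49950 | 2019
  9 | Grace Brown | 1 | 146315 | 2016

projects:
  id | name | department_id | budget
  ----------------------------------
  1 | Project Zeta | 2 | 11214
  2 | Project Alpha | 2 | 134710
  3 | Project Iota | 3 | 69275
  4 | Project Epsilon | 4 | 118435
SELECT name, budget FROM projects WHERE budget > 107473

Execution result:
name | budget
Project Alpha | 134710
Project Epsilon | 118435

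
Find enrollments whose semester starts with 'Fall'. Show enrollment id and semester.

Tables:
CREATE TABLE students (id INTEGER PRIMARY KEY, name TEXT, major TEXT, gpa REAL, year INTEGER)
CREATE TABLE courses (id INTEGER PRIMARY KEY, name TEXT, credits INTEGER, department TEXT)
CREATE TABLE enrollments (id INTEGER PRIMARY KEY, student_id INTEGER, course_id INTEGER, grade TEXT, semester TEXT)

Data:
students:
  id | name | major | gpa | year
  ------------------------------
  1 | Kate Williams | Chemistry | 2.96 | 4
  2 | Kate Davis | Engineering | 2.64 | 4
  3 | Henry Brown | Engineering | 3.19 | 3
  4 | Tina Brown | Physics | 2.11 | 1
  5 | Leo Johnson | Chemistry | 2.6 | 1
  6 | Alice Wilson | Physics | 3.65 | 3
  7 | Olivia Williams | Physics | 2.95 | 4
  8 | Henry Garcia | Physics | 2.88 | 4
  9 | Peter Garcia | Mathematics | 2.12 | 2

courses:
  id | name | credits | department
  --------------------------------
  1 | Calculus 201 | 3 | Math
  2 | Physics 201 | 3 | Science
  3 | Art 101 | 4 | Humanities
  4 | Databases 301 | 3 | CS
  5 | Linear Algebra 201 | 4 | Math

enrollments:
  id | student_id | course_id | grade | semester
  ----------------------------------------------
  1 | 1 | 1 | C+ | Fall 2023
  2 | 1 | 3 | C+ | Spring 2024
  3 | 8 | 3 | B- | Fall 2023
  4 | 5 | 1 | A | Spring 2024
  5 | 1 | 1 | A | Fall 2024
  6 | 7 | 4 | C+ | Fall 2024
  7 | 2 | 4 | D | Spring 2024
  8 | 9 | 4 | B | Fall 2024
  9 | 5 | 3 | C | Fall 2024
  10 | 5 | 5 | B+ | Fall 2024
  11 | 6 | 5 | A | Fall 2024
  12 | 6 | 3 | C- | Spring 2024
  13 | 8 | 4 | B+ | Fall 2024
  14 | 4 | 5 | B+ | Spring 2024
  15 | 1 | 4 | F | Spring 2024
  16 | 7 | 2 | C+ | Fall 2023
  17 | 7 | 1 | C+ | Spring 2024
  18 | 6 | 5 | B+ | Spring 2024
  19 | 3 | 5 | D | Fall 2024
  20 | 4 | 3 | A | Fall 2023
SELECT id, semester FROM enrollments WHERE semester LIKE 'Fall%'

Execution result:
id | semester
1 | Fall 2023
3 | Fall 2023
5 | Fall 2024
6 | Fall 2024
8 | Fall 2024
9 | Fall 2024
10 | Fall 2024
11 | Fall 2024
13 | Fall 2024
16 | Fall 2023
19 | Fall 2024
20 | Fall 2023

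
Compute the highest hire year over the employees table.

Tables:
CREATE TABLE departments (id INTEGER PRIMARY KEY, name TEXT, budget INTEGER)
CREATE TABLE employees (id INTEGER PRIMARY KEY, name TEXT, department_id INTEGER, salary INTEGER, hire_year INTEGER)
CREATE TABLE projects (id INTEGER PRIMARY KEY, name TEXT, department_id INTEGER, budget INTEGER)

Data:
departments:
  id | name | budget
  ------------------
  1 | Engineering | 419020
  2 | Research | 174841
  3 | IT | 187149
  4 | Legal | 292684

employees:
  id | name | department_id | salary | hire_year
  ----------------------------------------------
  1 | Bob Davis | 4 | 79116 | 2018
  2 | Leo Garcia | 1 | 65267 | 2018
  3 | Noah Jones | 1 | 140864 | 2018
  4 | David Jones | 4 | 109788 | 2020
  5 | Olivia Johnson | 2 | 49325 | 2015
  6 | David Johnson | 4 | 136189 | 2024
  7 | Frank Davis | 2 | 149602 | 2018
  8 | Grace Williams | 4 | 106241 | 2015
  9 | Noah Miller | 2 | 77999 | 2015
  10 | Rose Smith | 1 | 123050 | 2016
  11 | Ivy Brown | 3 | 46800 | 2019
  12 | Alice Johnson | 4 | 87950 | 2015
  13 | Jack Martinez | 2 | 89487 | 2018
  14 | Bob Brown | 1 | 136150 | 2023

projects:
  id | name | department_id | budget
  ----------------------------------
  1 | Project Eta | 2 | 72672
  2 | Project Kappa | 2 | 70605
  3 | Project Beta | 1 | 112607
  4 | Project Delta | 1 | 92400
SELECT MAX(hire_year) FROM employees

Execution result:
2024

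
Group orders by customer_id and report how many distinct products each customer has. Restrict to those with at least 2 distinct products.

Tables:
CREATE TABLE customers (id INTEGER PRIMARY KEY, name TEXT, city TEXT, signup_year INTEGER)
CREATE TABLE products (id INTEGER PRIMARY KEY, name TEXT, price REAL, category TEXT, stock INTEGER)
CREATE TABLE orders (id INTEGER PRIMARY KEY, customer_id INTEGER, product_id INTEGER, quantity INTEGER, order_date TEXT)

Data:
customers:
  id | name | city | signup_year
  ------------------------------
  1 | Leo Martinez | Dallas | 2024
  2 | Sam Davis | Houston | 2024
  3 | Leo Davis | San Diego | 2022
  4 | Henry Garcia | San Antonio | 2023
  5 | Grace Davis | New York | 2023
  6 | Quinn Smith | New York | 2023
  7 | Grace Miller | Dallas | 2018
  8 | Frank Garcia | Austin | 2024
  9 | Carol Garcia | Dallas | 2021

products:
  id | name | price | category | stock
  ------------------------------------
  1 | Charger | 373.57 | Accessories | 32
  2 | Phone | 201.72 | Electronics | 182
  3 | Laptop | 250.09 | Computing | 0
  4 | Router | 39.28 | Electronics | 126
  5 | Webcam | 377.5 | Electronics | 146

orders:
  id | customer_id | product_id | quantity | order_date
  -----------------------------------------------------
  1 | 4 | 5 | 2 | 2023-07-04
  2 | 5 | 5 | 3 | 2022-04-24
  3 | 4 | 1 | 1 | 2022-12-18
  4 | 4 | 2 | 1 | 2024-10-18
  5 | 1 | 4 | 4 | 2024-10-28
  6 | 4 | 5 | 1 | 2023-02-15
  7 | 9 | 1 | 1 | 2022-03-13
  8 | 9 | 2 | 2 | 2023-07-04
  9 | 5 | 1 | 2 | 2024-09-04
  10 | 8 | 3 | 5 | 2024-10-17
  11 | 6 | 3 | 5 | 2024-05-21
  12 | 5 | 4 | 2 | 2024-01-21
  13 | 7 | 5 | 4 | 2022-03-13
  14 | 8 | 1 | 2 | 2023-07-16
SELECT customer_id, COUNT(DISTINCT product_id) AS distinct_product_count FROM orders GROUP BY customer_id HAVING COUNT(DISTINCT product_id) >= 2

Execution result:
customer_id | distinct_product_count
4 | 3
5 | 3
8 | 2
9 | 2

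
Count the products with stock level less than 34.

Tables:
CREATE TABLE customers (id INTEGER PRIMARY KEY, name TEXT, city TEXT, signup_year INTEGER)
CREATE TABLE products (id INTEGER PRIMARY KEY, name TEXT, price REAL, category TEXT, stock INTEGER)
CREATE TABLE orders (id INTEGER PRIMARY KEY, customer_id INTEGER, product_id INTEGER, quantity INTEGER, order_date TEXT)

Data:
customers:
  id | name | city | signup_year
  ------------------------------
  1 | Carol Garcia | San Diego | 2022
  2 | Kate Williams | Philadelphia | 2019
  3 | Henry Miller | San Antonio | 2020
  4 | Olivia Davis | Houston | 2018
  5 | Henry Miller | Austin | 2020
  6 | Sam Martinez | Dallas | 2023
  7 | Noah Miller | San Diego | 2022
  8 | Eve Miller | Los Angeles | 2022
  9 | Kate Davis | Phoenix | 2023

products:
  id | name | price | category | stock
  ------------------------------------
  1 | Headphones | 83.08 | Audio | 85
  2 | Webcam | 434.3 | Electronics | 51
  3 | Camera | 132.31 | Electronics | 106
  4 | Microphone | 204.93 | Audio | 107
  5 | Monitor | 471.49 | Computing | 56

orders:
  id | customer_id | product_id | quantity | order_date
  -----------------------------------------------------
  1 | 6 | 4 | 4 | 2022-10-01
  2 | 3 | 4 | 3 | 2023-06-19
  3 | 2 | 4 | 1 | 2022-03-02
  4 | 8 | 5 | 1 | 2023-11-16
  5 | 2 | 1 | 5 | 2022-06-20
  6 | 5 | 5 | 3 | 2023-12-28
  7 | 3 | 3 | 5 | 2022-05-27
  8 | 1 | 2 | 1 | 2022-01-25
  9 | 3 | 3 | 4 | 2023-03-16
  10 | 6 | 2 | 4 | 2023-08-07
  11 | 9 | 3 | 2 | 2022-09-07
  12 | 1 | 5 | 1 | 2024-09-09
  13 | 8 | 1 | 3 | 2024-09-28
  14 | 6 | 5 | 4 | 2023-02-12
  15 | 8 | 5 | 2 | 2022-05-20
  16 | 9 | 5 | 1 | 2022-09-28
SELECT COUNT(*) FROM products WHERE stock < 34

Execution result:
0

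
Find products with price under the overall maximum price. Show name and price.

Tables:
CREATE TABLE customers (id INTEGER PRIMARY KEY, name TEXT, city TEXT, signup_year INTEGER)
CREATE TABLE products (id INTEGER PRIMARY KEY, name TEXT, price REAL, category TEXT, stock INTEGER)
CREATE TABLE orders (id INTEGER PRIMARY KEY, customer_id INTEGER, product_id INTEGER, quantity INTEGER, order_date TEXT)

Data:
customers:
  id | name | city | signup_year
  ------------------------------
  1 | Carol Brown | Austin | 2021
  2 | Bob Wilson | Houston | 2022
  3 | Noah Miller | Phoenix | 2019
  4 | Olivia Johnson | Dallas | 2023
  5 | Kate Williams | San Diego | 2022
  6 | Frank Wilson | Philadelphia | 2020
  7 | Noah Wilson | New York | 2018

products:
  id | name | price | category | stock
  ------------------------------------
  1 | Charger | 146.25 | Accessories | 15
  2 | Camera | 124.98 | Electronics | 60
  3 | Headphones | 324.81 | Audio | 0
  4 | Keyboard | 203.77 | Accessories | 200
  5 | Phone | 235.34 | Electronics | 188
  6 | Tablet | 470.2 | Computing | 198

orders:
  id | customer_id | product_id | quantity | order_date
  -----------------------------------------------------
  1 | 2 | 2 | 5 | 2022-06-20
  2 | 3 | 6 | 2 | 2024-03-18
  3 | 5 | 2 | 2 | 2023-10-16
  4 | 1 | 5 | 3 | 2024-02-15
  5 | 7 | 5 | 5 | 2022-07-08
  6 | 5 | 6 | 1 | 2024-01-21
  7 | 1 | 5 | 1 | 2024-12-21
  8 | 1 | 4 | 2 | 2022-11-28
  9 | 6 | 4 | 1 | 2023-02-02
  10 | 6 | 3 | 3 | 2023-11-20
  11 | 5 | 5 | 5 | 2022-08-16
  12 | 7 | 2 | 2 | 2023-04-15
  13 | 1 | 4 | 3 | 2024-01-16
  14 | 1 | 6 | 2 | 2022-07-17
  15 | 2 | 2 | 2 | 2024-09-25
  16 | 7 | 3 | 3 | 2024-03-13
SELECT name, price FROM products WHERE price < (SELECT MAX(price) FROM products)

Execution result:
name | price
Charger | 146.25
Camera | 124.98
Headphones | 324.81
Keyboard | 203.77
Phone | 235.34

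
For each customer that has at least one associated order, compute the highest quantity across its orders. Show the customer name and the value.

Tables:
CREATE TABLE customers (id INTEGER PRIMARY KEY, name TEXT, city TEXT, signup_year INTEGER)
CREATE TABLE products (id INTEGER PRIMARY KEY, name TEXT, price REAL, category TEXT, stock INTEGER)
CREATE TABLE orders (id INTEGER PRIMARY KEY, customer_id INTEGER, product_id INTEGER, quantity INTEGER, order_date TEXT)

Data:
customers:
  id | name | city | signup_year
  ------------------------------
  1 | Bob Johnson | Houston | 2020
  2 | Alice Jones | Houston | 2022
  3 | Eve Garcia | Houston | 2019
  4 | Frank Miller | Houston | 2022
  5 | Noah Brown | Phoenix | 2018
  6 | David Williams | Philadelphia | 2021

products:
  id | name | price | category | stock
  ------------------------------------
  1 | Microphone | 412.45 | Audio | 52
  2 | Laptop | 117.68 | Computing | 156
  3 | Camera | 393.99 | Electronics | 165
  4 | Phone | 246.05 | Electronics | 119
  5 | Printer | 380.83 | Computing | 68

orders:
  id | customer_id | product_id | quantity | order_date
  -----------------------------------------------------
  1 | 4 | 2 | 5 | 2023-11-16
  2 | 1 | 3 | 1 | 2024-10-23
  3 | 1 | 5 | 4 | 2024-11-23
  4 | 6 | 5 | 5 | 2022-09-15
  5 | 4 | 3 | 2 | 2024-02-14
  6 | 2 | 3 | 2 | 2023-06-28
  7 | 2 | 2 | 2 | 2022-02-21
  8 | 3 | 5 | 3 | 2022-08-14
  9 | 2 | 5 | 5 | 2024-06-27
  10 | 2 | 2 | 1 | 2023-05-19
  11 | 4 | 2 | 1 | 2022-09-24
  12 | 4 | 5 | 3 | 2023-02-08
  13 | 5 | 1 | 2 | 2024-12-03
SELECT p.name, MAX(c.quantity) AS max_quantity FROM orders c JOIN customers p ON c.customer_id = p.id GROUP BY p.id, p.name

Execution result:
name | max_quantity
Bob Johnson | 4
Alice Jones | 5
Eve Garcia | 3
Frank Miller | 5
Noah Brown | 2
David Williams | 5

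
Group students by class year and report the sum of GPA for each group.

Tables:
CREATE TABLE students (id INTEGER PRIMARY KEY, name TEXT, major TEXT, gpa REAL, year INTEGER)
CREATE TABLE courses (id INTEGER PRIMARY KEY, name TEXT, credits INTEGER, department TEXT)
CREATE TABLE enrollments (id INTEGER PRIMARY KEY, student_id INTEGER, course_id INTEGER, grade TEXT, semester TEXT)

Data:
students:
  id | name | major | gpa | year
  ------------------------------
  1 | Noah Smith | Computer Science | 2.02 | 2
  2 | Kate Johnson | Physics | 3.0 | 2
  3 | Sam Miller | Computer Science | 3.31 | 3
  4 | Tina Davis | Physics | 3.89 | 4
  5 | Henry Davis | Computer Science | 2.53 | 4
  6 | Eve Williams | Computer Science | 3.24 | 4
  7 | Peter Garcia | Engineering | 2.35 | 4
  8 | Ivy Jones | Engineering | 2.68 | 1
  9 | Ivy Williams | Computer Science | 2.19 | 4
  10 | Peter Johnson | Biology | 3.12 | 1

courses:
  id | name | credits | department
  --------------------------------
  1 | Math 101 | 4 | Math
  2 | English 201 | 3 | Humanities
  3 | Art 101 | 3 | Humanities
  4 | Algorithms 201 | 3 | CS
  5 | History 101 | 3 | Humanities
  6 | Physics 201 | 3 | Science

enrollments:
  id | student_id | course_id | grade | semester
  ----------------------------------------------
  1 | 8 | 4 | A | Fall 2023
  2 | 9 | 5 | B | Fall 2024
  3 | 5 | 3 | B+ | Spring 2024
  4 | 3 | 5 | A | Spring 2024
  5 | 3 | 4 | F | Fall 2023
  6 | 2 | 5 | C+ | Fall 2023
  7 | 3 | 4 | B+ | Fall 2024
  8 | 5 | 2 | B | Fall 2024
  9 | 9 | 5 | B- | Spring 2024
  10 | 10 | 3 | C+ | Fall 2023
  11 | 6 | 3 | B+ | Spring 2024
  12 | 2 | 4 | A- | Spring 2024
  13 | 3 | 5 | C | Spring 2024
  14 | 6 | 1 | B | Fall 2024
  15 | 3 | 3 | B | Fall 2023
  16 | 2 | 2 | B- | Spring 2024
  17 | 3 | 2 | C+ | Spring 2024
SELECT year, SUM(gpa) AS sum_gpa FROM students GROUP BY year

Execution result:
year | sum_gpa
1 | 5.80
2 | 5.02
3 | 3.31
4 | 14.20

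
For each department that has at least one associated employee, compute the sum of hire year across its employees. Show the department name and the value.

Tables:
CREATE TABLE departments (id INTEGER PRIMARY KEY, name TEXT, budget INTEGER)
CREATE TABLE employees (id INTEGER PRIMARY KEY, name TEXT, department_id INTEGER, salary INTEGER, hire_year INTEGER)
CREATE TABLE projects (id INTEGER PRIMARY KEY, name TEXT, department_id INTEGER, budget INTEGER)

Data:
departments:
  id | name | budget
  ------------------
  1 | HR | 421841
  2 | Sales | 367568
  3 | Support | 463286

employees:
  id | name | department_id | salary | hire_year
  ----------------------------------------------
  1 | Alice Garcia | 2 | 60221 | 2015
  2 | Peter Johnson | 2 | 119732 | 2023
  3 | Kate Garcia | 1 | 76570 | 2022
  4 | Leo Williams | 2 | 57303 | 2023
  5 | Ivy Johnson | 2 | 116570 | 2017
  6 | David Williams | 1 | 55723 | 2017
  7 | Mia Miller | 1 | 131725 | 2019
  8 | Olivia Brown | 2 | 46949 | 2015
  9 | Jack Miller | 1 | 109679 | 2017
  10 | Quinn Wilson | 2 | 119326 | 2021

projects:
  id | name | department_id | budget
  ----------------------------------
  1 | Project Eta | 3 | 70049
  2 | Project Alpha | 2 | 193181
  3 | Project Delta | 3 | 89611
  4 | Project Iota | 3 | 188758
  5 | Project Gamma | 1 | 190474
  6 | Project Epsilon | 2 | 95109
SELECT p.name, SUM(c.hire_year) AS sum_hire_year FROM employees c JOIN departments p ON c.department_id = p.id GROUP BY p.id, p.name

Execution result:
name | sum_hire_year
HR | 8075
Sales | 12114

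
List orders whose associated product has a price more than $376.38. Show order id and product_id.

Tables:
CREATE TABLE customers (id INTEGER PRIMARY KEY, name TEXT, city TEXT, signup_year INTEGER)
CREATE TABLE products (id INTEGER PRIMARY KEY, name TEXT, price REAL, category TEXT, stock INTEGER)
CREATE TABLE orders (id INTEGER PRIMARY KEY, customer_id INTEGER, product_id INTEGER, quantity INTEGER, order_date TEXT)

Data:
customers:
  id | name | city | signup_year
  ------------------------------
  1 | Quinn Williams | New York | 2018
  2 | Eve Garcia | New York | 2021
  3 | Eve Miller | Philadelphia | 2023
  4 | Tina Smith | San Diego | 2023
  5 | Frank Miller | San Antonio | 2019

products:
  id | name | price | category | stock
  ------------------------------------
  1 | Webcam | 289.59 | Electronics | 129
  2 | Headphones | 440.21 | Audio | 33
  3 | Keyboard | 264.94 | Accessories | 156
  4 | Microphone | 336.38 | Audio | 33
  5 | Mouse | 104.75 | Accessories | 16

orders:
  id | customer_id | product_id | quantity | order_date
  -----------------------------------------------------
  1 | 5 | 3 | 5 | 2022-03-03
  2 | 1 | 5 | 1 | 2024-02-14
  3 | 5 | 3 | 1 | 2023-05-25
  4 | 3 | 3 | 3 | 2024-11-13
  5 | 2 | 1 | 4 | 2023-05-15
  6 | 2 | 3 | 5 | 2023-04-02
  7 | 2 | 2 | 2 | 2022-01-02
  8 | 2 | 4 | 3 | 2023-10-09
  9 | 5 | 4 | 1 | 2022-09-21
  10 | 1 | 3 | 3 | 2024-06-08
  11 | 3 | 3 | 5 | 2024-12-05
SELECT id, product_id FROM orders WHERE product_id IN (SELECT id FROM products WHERE price > 376.38)

Execution result:
id | product_id
7 | 2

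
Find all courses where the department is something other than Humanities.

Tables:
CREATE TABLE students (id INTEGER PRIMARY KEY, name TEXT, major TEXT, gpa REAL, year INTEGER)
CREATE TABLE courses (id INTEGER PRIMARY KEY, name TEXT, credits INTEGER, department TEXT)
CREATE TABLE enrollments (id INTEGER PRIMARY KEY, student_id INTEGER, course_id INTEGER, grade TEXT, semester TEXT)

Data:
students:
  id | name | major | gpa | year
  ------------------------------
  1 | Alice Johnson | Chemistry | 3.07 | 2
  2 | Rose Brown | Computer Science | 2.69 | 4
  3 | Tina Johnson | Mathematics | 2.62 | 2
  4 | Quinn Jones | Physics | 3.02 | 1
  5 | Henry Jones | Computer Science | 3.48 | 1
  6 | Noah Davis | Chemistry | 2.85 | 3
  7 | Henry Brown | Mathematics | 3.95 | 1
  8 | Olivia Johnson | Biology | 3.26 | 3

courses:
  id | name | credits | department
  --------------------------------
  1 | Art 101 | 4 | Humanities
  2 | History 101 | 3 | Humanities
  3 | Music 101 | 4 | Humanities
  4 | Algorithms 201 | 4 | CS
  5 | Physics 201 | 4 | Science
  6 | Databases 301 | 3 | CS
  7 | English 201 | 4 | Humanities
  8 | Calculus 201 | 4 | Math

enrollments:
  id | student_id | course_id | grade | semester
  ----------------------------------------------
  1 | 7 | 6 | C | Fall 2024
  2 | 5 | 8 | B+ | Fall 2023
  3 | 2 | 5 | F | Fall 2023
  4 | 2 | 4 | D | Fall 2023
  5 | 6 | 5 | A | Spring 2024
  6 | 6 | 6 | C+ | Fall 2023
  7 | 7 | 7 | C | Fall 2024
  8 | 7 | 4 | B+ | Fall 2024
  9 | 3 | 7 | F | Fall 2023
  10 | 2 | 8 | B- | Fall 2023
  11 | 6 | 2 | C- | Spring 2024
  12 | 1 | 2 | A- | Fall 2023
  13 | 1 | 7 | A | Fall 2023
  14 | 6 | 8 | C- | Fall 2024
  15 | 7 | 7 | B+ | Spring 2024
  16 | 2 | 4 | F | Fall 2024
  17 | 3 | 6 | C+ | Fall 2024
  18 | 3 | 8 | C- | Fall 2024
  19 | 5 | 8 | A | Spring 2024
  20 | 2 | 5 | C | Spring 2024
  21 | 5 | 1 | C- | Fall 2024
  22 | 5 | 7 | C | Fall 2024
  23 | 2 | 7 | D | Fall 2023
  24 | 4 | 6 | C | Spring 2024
SELECT name, department FROM courses WHERE department <> 'Humanities'

Execution result:
name | department
Algorithms 201 | CS
Physics 201 | Science
Databases 301 | CS
Calculus 201 | Math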